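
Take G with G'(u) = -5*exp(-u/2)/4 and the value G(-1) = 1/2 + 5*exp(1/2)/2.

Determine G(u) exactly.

Differentiate the proposed G(u) back; it has to land on the given G'(u).
A general antiderivative is 5*exp(-u/2)/2 + C.
The condition gives C = 1/2 + 5*exp(1/2)/2 - (5*exp(1/2)/2) = 1/2.
So G(u) = 1/2 + 5*exp(-u/2)/2.
Check: d/du[1/2 + 5*exp(-u/2)/2] = -5*exp(-u/2)/4 = G'(u).

G(u) = 1/2 + 5*exp(-u/2)/2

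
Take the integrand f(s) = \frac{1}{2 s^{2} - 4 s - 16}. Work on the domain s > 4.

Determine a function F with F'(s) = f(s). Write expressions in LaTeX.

Factor the denominator (2 \left(s - 4\right) \left(s + 2\right)) and decompose: f = - \frac{1}{12 \left(s + 2\right)} + \frac{1}{12 \left(s - 4\right)}; each piece integrates to a log, atan, or power term.
Check: d/ds[\frac{\log{\left(s - 4 \right)}}{12} - \frac{\log{\left(s + 2 \right)}}{12}] = \frac{1}{2 s^{2} - 4 s - 16} = f(s).

An antiderivative is F(s) = \frac{\log{\left(s - 4 \right)}}{12} - \frac{\log{\left(s + 2 \right)}}{12}.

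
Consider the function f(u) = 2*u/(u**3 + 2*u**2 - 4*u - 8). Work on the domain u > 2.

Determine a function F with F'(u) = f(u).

An antiderivative is F(u) = ((u + 2)*log(u - 2) - (u + 2)*log(u + 2) - 4)/(4*(u + 2)).

The denominator factors as (u - 2)*(u + 2)**2; partial fractions split f into directly integrable pieces: -1/(4*(u + 2)) + (u + 2)**(-2) + 1/(4*(u - 2)).
Check: d/du[((u + 2)*log(u - 2) - (u + 2)*log(u + 2) - 4)/(4*(u + 2))] = 2*u/(u**3 + 2*u**2 - 4*u - 8) = f(u).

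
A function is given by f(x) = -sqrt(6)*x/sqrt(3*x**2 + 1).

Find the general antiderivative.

f matches the chain-rule pattern g'(h)*h' with inner function h(x) = 2*x**2 + 2/3; substituting u = h(x) collapses the integral.
Check: d/dx[-sqrt(6)*sqrt(3*x**2 + 1)/3] = -sqrt(6)*x/sqrt(3*x**2 + 1) = f(x).

F(x) = -sqrt(6)*sqrt(3*x**2 + 1)/3 + C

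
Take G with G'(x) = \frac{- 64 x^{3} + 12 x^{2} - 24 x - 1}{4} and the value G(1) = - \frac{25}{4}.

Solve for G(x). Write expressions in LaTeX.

Since d/dx undoes antidifferentiation here, G(x) must give back the stated G'(x).
A general antiderivative is - 4 x^{4} + x^{3} - 3 x^{2} - \frac{x}{4} + C.
The condition gives C = - \frac{25}{4} - (- \frac{25}{4}) = 0.
So G(x) = - 4 x^{4} + x^{3} - 3 x^{2} - \frac{x}{4}.
Check: d/dx[- 4 x^{4} + x^{3} - 3 x^{2} - \frac{x}{4}] = - 16 x^{3} + 3 x^{2} - 6 x - \frac{1}{4}, which equals G'(x).

G(x) = - 4 x^{4} + x^{3} - 3 x^{2} - \frac{x}{4}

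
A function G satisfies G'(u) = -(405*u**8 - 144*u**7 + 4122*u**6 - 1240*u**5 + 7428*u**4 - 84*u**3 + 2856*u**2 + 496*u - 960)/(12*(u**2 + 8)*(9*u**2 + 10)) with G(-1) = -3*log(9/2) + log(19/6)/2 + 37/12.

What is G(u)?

Since d/du undoes antidifferentiation here, G(u) must give back the stated G'(u).
A general antiderivative is -3*u**5/4 + u**4/3 - 4*u**3/3 - u**2/3 + u - 3*log(u**2/2 + 4) + log(3*u**2/2 + 5/3)/2 + C.
The condition gives C = -3*log(9/2) + log(19/6)/2 + 37/12 - (-3*log(9/2) + log(19/6)/2 + 13/12) = 2.
So G(u) = (-9*u**5 + 4*u**4 - 16*u**3 - 4*u**2 + 12*u - 36*log(u**2/2 + 4) + 6*log(3*u**2/2 + 5/3) + 24)/12.
Check: d/du[(-9*u**5 + 4*u**4 - 16*u**3 - 4*u**2 + 12*u - 36*log(u**2/2 + 4) + 6*log(3*u**2/2 + 5/3) + 24)/12] = (-405*u**8 + 144*u**7 - 4122*u**6 + 1240*u**5 - 7428*u**4 + 84*u**3 - 2856*u**2 - 496*u + 960)/(108*u**4 + 984*u**2 + 960), which equals G'(u).

G(u) = (-9*u**5 + 4*u**4 - 16*u**3 - 4*u**2 + 12*u - 36*log(u**2/2 + 4) + 6*log(3*u**2/2 + 5/3) + 24)/12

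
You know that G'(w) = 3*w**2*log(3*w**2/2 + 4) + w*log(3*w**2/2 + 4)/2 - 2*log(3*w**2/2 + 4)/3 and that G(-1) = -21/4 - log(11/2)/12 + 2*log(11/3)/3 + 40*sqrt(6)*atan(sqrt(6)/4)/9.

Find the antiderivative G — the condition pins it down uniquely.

Integrate term by term and add the pieces.
A general antiderivative is -2*w**3/3 - w**2/4 + 20*w/3 + (w**3 + w**2/4 - 2*w/3)*log(3*w**2/2 + 4) + 2*log(w**2 + 8/3)/3 - 40*sqrt(6)*atan(sqrt(6)*w/4)/9 + C.
The condition gives C = -21/4 - log(11/2)/12 + 2*log(11/3)/3 + 40*sqrt(6)*atan(sqrt(6)/4)/9 - (-25/4 - log(11/2)/12 + 2*log(11/3)/3 + 40*sqrt(6)*atan(sqrt(6)/4)/9) = 1.
So G(w) = (-24*w**3 - 9*w**2 + 3*w*(12*w**2 + 3*w - 8)*log(3*w**2/2 + 4) + 240*w + 24*log(w**2 + 8/3) - 160*sqrt(6)*atan(sqrt(6)*w/4) + 36)/36.
Check: d/dw[(-24*w**3 - 9*w**2 + 3*w*(12*w**2 + 3*w - 8)*log(3*w**2/2 + 4) + 240*w + 24*log(w**2 + 8/3) - 160*sqrt(6)*atan(sqrt(6)*w/4) + 36)/36] = 3*w**2*log(3*w**2/2 + 4) + w*log(3*w**2/2 + 4)/2 - 2*log(3*w**2/2 + 4)/3 = G'(w).

G(w) = (-24*w**3 - 9*w**2 + 3*w*(12*w**2 + 3*w - 8)*log(3*w**2/2 + 4) + 240*w + 24*log(w**2 + 8/3) - 160*sqrt(6)*atan(sqrt(6)*w/4) + 36)/36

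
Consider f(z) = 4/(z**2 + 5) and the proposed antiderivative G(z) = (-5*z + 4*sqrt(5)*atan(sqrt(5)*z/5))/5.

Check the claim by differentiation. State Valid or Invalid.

Invalid: d/dz[G] - f = -1, which is not 0.

d/dz[G] = (-z**2 - 1)/(z**2 + 5)
d/dz[G] - f(z) = -1 != 0.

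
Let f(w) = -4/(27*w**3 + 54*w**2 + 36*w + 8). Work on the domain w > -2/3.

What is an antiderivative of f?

Any candidate F(w) must reproduce f(w) exactly when differentiated.
Check: d/dw[2/(3*(3*w + 2)**2)] = -4/(27*w**3 + 54*w**2 + 36*w + 8) = f(w).

An antiderivative is F(w) = 2/(3*(3*w + 2)**2).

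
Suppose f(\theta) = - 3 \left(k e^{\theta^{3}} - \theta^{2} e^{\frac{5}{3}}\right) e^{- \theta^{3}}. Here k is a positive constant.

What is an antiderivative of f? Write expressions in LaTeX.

An antiderivative is F(\theta) = - 3 k \theta - e^{\frac{5}{3}} e^{- \theta^{3}}.

A candidate is checked by its d/d\theta: the result must match f(\theta).
Check: d/d\theta[- 3 k \theta - e^{\frac{5}{3}} e^{- \theta^{3}}] = \left(- 3 k e^{\theta^{3}} + 3 \theta^{2} e^{\frac{5}{3}}\right) e^{- \theta^{3}}, which equals f(\theta).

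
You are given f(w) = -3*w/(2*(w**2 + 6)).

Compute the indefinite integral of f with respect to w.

The substitution u = w**2 + 6 works: f is exactly (dF/du)*(du/dw) for that inner function.
Check: d/dw[-3*log(w**2 + 6)/4] = -3*w/(2*w**2 + 12), which equals f(w).

F(w) = -3*log(w**2 + 6)/4 + C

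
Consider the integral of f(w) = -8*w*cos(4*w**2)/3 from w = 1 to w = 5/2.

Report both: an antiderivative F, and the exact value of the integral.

f matches the chain-rule pattern g'(h)*h' with inner function h(w) = 4*w**2; substituting u = h(w) collapses the integral.
F(w) = -sin(4*w**2)/3 is an antiderivative of f.
Check: d/dw[-sin(4*w**2)/3] = -8*w*cos(4*w**2)/3 = f(w).
F(5/2) = -sin(25)/3; F(1) = -sin(4)/3.
Integral = F(5/2) - F(1) = sin(4)/3 - sin(25)/3.

Antiderivative: F(w) = -sin(4*w**2)/3; value = sin(4)/3 - sin(25)/3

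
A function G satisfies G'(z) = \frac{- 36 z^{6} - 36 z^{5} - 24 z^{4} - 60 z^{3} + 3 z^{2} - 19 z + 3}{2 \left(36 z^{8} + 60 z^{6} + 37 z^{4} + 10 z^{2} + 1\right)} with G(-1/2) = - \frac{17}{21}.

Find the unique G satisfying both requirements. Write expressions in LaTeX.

G(z) = \frac{\frac{z}{2} + \frac{3}{4}}{z^{2} + \frac{1}{3}} - 1 - \frac{3}{2 \left(3 z^{2} + \frac{3}{2}\right)}

For G(z) to be correct, d/dz[G] must agree with the stated G'(z) identically.
A general antiderivative is \frac{\frac{z}{2} + \frac{3}{4}}{z^{2} + \frac{1}{3}} - \frac{3}{2 \left(3 z^{2} + \frac{3}{2}\right)} + C.
The condition gives C = - \frac{17}{21} - (\frac{4}{21}) = -1.
So G(z) = \frac{\frac{z}{2} + \frac{3}{4}}{z^{2} + \frac{1}{3}} - 1 - \frac{3}{2 \left(3 z^{2} + \frac{3}{2}\right)}.
Check: d/dz[\frac{\frac{z}{2} + \frac{3}{4}}{z^{2} + \frac{1}{3}} - 1 - \frac{3}{2 \left(3 z^{2} + \frac{3}{2}\right)}] = \frac{- 36 z^{6} - 36 z^{5} - 24 z^{4} - 60 z^{3} + 3 z^{2} - 19 z + 3}{72 z^{8} + 120 z^{6} + 74 z^{4} + 20 z^{2} + 2}, which equals G'(z).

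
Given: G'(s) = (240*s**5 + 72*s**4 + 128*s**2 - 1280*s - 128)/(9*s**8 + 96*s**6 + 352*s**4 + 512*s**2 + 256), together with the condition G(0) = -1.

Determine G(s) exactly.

Any candidate G(s) must reproduce the stated G'(s) exactly.
A general antiderivative is -4*s*(5*s/2 + 1/2)/((s**2/2 + 2/3)*(3*s**2/2 + 6)) + C.
The condition gives C = -1 - (0) = -1.
So G(s) = (-8*s*(5*s + 1) - (s**2 + 4)*(3*s**2 + 4))/((s**2 + 4)*(3*s**2 + 4)).
Check: d/ds[(-8*s*(5*s + 1) - (s**2 + 4)*(3*s**2 + 4))/((s**2 + 4)*(3*s**2 + 4))] = (240*s**5 + 72*s**4 + 128*s**2 - 1280*s - 128)/(9*s**8 + 96*s**6 + 352*s**4 + 512*s**2 + 256) = G'(s).

G(s) = (-8*s*(5*s + 1) - (s**2 + 4)*(3*s**2 + 4))/((s**2 + 4)*(3*s**2 + 4))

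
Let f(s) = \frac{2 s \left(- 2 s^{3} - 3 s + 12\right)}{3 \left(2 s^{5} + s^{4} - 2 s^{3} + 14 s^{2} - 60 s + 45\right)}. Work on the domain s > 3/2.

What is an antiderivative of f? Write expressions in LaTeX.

An antiderivative is F(s) = \frac{168 \log{\left(s - \frac{3}{2} \right)} - 1421 \log{\left(s - 1 \right)} - 2175 \log{\left(s + 3 \right)} - 722 \log{\left(s^{2} + 5 \right)} - 584 \sqrt{5} \operatorname{atan}{\left(\frac{\sqrt{5} s}{5} \right)}}{7308}.

Factor the denominator (3 \left(s - 1\right) \left(s + 3\right) \left(2 s - 3\right) \left(s^{2} + 5\right)) and decompose: f = - \frac{361 s + 730}{1827 \left(s^{2} + 5\right)} + \frac{4}{87 \left(2 s - 3\right)} - \frac{25}{84 \left(s + 3\right)} - \frac{7}{36 \left(s - 1\right)}; each piece integrates to a log, atan, or power term.
Check: d/ds[\frac{168 \log{\left(s - \frac{3}{2} \right)} - 1421 \log{\left(s - 1 \right)} - 2175 \log{\left(s + 3 \right)} - 722 \log{\left(s^{2} + 5 \right)} - 584 \sqrt{5} \operatorname{atan}{\left(\frac{\sqrt{5} s}{5} \right)}}{7308}] = \frac{- 4 s^{4} - 6 s^{2} + 24 s}{6 s^{5} + 3 s^{4} - 6 s^{3} + 42 s^{2} - 180 s + 135}, which equals f(s).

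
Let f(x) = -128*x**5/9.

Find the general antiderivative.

An antiderivative F(x) passes only if d/dx[F] lands on f(x) exactly.
Check: d/dx[-64*x**6/27] = -128*x**5/9 = f(x).

F(x) = -64*x**6/27 + C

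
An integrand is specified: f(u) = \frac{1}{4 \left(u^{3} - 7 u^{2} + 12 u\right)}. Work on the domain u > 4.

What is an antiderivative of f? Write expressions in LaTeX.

An antiderivative is F(u) = \frac{\log{\left(u \right)}}{48} + \frac{\log{\left(u - 4 \right)}}{16} - \frac{\log{\left(u - 3 \right)}}{12}.

Factor the denominator (4 u \left(u - 4\right) \left(u - 3\right)) and decompose: f = - \frac{1}{12 \left(u - 3\right)} + \frac{1}{16 \left(u - 4\right)} + \frac{1}{48 u}; each piece integrates to a log, atan, or power term.
Check: d/du[\frac{\log{\left(u \right)}}{48} + \frac{\log{\left(u - 4 \right)}}{16} - \frac{\log{\left(u - 3 \right)}}{12}] = \frac{1}{4 u^{3} - 28 u^{2} + 48 u}, which equals f(u).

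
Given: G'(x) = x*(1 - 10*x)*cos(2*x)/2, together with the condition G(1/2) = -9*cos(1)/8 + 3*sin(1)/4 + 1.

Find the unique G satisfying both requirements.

A first test for any G(x): its x-derivative must equal the given G'(x).
A general antiderivative is -5*x**2*sin(2*x)/2 + x*sin(2*x)/4 - 5*x*cos(2*x)/2 + 5*sin(2*x)/4 + cos(2*x)/8 + C.
The condition gives C = -9*cos(1)/8 + 3*sin(1)/4 + 1 - (-9*cos(1)/8 + 3*sin(1)/4) = 1.
So G(x) = -5*x**2*sin(2*x)/2 + x*sin(2*x)/4 - 5*x*cos(2*x)/2 + 5*sin(2*x)/4 + cos(2*x)/8 + 1.
Check: d/dx[-5*x**2*sin(2*x)/2 + x*sin(2*x)/4 - 5*x*cos(2*x)/2 + 5*sin(2*x)/4 + cos(2*x)/8 + 1] = -5*x**2*cos(2*x) + x*cos(2*x)/2, which equals G'(x).

G(x) = -5*x**2*sin(2*x)/2 + x*sin(2*x)/4 - 5*x*cos(2*x)/2 + 5*sin(2*x)/4 + cos(2*x)/8 + 1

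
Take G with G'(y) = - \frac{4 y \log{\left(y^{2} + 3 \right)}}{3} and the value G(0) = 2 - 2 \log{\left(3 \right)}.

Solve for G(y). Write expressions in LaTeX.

Any candidate G(y) must reproduce the stated G'(y) exactly.
A general antiderivative is - \frac{2 y^{2} \log{\left(y^{2} + 3 \right)}}{3} + \frac{2 y^{2}}{3} - 2 \log{\left(y^{2} + 3 \right)} + C.
The condition gives C = 2 - 2 \log{\left(3 \right)} - (- 2 \log{\left(3 \right)}) = 2.
So G(y) = - \frac{2 y^{2} \log{\left(y^{2} + 3 \right)}}{3} + \frac{2 y^{2}}{3} - 2 \log{\left(y^{2} + 3 \right)} + 2.
Check: d/dy[- \frac{2 y^{2} \log{\left(y^{2} + 3 \right)}}{3} + \frac{2 y^{2}}{3} - 2 \log{\left(y^{2} + 3 \right)} + 2] = - \frac{4 y \log{\left(y^{2} + 3 \right)}}{3} = G'(y).

G(y) = - \frac{2 y^{2} \log{\left(y^{2} + 3 \right)}}{3} + \frac{2 y^{2}}{3} - 2 \log{\left(y^{2} + 3 \right)} + 2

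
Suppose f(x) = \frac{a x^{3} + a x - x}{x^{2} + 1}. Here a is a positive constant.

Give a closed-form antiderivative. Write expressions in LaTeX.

Whatever form F(x) takes, F'(x) = f(x) is non-negotiable.
Check: d/dx[\frac{a x^{2}}{2} - \frac{\log{\left(3 x^{2} + 3 \right)}}{2}] = \frac{a x^{3} + a x - x}{x^{2} + 1} = f(x).

An antiderivative is F(x) = \frac{a x^{2}}{2} - \frac{\log{\left(3 x^{2} + 3 \right)}}{2}.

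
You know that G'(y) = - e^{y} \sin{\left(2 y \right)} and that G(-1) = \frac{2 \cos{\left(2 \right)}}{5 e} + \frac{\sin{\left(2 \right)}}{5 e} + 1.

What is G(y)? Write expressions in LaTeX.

G(y) = \frac{- e^{y} \sin{\left(2 y \right)} + 2 e^{y} \cos{\left(2 y \right)} + 5}{5}

Whatever form G(y) takes, its d/dy must return the stated G'(y).
A general antiderivative is - \frac{e^{y} \sin{\left(2 y \right)}}{5} + \frac{2 e^{y} \cos{\left(2 y \right)}}{5} + C.
The condition gives C = \frac{2 \cos{\left(2 \right)}}{5 e} + \frac{\sin{\left(2 \right)}}{5 e} + 1 - (\frac{2 \cos{\left(2 \right)}}{5 e} + \frac{\sin{\left(2 \right)}}{5 e}) = 1.
So G(y) = \frac{- e^{y} \sin{\left(2 y \right)} + 2 e^{y} \cos{\left(2 y \right)} + 5}{5}.
Check: d/dy[\frac{- e^{y} \sin{\left(2 y \right)} + 2 e^{y} \cos{\left(2 y \right)} + 5}{5}] = - e^{y} \sin{\left(2 y \right)} = G'(y).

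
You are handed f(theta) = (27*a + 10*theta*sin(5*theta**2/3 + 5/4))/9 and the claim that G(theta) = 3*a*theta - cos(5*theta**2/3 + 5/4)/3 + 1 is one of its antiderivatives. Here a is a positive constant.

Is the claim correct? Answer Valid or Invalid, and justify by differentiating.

Valid - differentiating G returns exactly f.

d/dtheta[G] = 3*a + 10*theta*sin(5*theta**2/3 + 5/4)/9
This equals f(theta) exactly, so the claim holds.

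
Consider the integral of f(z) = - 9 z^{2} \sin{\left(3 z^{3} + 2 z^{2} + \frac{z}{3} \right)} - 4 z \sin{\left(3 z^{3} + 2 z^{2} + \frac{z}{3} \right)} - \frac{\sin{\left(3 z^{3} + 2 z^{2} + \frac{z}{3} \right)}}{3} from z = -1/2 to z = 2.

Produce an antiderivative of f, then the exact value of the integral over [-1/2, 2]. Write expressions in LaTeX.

f matches the chain-rule pattern g'(h)*h' with inner function h(z) = 3 z^{3} + 2 z^{2} + \frac{z}{3}; substituting u = h(z) collapses the integral.
F(z) = \cos{\left(3 z^{3} + 2 z^{2} + \frac{z}{3} \right)} is an antiderivative of f.
Check: d/dz[\cos{\left(3 z^{3} + 2 z^{2} + \frac{z}{3} \right)}] = - 9 z^{2} \sin{\left(3 z^{3} + 2 z^{2} + \frac{z}{3} \right)} - 4 z \sin{\left(3 z^{3} + 2 z^{2} + \frac{z}{3} \right)} - \frac{\sin{\left(3 z^{3} + 2 z^{2} + \frac{z}{3} \right)}}{3} = f(z).
F(2) = \cos{\left(\frac{98}{3} \right)}; F(-1/2) = \cos{\left(\frac{1}{24} \right)}.
Integral = F(2) - F(-1/2) = - \cos{\left(\frac{1}{24} \right)} + \cos{\left(\frac{98}{3} \right)}.

Antiderivative: F(z) = \cos{\left(3 z^{3} + 2 z^{2} + \frac{z}{3} \right)}; value = - \cos{\left(\frac{1}{24} \right)} + \cos{\left(\frac{98}{3} \right)}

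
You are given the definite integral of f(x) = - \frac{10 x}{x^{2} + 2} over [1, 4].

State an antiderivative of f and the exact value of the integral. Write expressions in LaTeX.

Antiderivative: F(x) = - 5 \log{\left(x^{2} + 2 \right)}; value = - 5 \log{\left(54 \right)} + 5 \log{\left(9 \right)}

f matches the chain-rule pattern g'(h)*h' with inner function h(x) = 3 x^{2} + 6; substituting u = h(x) collapses the integral.
F(x) = - 5 \log{\left(x^{2} + 2 \right)} is an antiderivative of f.
Check: d/dx[- 5 \log{\left(x^{2} + 2 \right)}] = - \frac{10 x}{x^{2} + 2} = f(x).
F(4) = - 5 \log{\left(18 \right)}; F(1) = - 5 \log{\left(3 \right)}.
Integral = F(4) - F(1) = - 5 \log{\left(54 \right)} + 5 \log{\left(9 \right)}.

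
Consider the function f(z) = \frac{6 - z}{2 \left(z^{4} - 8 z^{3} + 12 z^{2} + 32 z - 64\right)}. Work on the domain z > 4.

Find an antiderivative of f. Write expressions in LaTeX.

The denominator factors as 2 \left(z - 4\right)^{2} \left(z - 2\right) \left(z + 2\right); partial fractions split f into directly integrable pieces: - \frac{1}{36 \left(z + 2\right)} + \frac{1}{8 \left(z - 2\right)} - \frac{7}{72 \left(z - 4\right)} + \frac{1}{12 \left(z - 4\right)^{2}}.
Check: d/dz[- \frac{7 \log{\left(z - 4 \right)}}{72} + \frac{\log{\left(z - 2 \right)}}{8} - \frac{\log{\left(z + 2 \right)}}{36} - \frac{1}{12 z - 48}] = \frac{6 - z}{2 z^{4} - 16 z^{3} + 24 z^{2} + 64 z - 128}, which equals f(z).

An antiderivative is F(z) = - \frac{7 \log{\left(z - 4 \right)}}{72} + \frac{\log{\left(z - 2 \right)}}{8} - \frac{\log{\left(z + 2 \right)}}{36} - \frac{1}{12 z - 48}.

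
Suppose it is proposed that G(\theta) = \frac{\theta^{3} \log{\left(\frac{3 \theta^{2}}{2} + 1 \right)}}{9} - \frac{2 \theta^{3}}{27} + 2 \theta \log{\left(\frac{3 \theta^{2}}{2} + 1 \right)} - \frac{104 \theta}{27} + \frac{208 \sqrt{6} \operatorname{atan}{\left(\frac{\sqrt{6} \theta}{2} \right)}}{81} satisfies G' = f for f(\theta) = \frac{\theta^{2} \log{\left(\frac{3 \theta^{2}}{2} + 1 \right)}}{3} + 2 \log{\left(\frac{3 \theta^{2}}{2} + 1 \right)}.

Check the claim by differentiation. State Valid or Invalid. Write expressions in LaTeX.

d/d\theta[G] = \frac{27 \theta^{4} \log{\left(\frac{3 \theta^{2}}{2} + 1 \right)} + 180 \theta^{2} \log{\left(\frac{3 \theta^{2}}{2} + 1 \right)} + 108 \log{\left(\frac{3 \theta^{2}}{2} + 1 \right)} + 208}{81 \theta^{2} + 54}
d/d\theta[G] - f(\theta) = \frac{208}{81 \theta^{2} + 54} != 0.

Invalid: d/d\theta[G] - f = \frac{208}{81 \theta^{2} + 54}, which is not 0.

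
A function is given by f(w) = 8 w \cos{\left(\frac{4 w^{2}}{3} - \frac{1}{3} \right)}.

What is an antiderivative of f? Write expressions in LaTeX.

f matches the chain-rule pattern g'(h)*h' with inner function h(w) = \frac{4 w^{2}}{3} - \frac{1}{3}; substituting u = h(w) collapses the integral.
Check: d/dw[3 \sin{\left(\frac{4 w^{2}}{3} - \frac{1}{3} \right)}] = 8 w \cos{\left(\frac{4 w^{2}}{3} - \frac{1}{3} \right)} = f(w).

An antiderivative is F(w) = 3 \sin{\left(\frac{4 w^{2}}{3} - \frac{1}{3} \right)}.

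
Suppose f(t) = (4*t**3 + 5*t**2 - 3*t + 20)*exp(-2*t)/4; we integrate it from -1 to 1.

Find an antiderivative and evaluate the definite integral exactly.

Antiderivative: F(t) = (-4*t**3 - 11*t**2 - 8*t - 24)*exp(-2*t)/8; value = -47*exp(-2)/8 + 23*exp(2)/8

f has the shape u'v + uv' for u = -t**3/2 - 11*t**2/8 - t - 3 and v = exp(-2*t) — it is the derivative of the product u*v.
F(t) = (-4*t**3 - 11*t**2 - 8*t - 24)*exp(-2*t)/8 is an antiderivative of f.
Check: d/dt[(-4*t**3 - 11*t**2 - 8*t - 24)*exp(-2*t)/8] = (4*t**3 + 5*t**2 - 3*t + 20)*exp(-2*t)/4 = f(t).
F(1) = -47*exp(-2)/8; F(-1) = -23*exp(2)/8.
Integral = F(1) - F(-1) = -47*exp(-2)/8 + 23*exp(2)/8.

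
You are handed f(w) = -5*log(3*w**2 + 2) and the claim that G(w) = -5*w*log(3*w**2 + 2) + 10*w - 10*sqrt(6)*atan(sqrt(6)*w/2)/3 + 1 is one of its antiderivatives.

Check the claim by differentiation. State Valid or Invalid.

d/dw[G] = -5*log(3*w**2 + 2)
This equals f(w) exactly, so the claim holds.

Valid - the claim checks out under differentiation.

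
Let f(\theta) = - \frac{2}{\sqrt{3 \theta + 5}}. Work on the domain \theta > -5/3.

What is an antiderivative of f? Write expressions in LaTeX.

Differentiate the proposed F(\theta) back; it has to land on f(\theta) exactly.
Check: d/d\theta[- \frac{4 \sqrt{3 \theta + 5}}{3}] = - \frac{2}{\sqrt{3 \theta + 5}} = f(\theta).

An antiderivative is F(\theta) = - \frac{4 \sqrt{3 \theta + 5}}{3}.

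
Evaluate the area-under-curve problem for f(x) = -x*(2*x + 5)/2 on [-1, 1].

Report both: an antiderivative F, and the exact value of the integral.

Check any antiderivative F(x) by computing F'(x) and comparing it with f(x).
F(x) = -x**3/3 - 5*x**2/4 is an antiderivative of f.
Check: d/dx[-x**3/3 - 5*x**2/4] = -x**2 - 5*x/2, which equals f(x).
F(1) = -19/12; F(-1) = -11/12.
Integral = F(1) - F(-1) = -2/3.

Antiderivative: F(x) = -x**3/3 - 5*x**2/4; value = -2/3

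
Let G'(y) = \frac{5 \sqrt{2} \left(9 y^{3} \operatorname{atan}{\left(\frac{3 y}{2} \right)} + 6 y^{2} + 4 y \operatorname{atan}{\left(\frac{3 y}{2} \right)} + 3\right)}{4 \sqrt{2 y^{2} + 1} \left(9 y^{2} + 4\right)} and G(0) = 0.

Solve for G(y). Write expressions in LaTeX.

Recognize the product-rule pattern: G'(y) = u'v + uv' with u = \frac{5 \sqrt{y^{2} + \frac{1}{2}}}{4}, v = \operatorname{atan}{\left(\frac{3 y}{2} \right)}, so integration by parts undoes it.
A general antiderivative is \frac{5 \sqrt{y^{2} + \frac{1}{2}} \operatorname{atan}{\left(\frac{3 y}{2} \right)}}{4} + C.
The condition gives C = 0 - (0) = 0.
So G(y) = \frac{5 \sqrt{2} \sqrt{2 y^{2} + 1} \operatorname{atan}{\left(\frac{3 y}{2} \right)}}{8}.
Check: d/dy[\frac{5 \sqrt{2} \sqrt{2 y^{2} + 1} \operatorname{atan}{\left(\frac{3 y}{2} \right)}}{8}] = \frac{45 \sqrt{2} y^{3} \operatorname{atan}{\left(\frac{3 y}{2} \right)} + 30 \sqrt{2} y^{2} + 20 \sqrt{2} y \operatorname{atan}{\left(\frac{3 y}{2} \right)} + 15 \sqrt{2}}{36 y^{2} \sqrt{2 y^{2} + 1} + 16 \sqrt{2 y^{2} + 1}}, which equals G'(y).

G(y) = \frac{5 \sqrt{2} \sqrt{2 y^{2} + 1} \operatorname{atan}{\left(\frac{3 y}{2} \right)}}{8}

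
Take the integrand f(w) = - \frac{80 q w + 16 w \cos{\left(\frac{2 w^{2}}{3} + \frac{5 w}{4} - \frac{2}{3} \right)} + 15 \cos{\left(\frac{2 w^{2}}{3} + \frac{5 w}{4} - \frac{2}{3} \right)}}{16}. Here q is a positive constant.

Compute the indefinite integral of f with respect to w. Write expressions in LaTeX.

Whatever form F(w) takes, F'(w) = f(w) is non-negotiable.
Check: d/dw[- \frac{5 q w^{2}}{2} - \frac{3 \sin{\left(\frac{2 w^{2}}{3} + \frac{5 w}{4} - \frac{2}{3} \right)}}{4}] = - 5 q w - w \cos{\left(\frac{2 w^{2}}{3} + \frac{5 w}{4} - \frac{2}{3} \right)} - \frac{15 \cos{\left(\frac{2 w^{2}}{3} + \frac{5 w}{4} - \frac{2}{3} \right)}}{16}, which equals f(w).

F(w) = - \frac{5 q w^{2}}{2} - \frac{3 \sin{\left(\frac{2 w^{2}}{3} + \frac{5 w}{4} - \frac{2}{3} \right)}}{4} + C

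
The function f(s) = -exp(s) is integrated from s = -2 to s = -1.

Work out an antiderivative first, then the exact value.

Antiderivative: F(s) = -exp(s); value = -exp(-1) + exp(-2)

A candidate is checked by its d/ds: the result must match f(s).
F(s) = -exp(s) is an antiderivative of f.
Check: d/ds[-exp(s)] = -exp(s) = f(s).
F(-1) = -exp(-1); F(-2) = -exp(-2).
Integral = F(-1) - F(-2) = -exp(-1) + exp(-2).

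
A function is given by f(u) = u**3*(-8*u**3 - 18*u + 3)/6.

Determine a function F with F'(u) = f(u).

An antiderivative is F(u) = -4*u**7/21 - 3*u**5/5 + u**4/8.

A first test for any F(u): its u-derivative must equal f(u) identically.
Check: d/du[-4*u**7/21 - 3*u**5/5 + u**4/8] = -4*u**6/3 - 3*u**4 + u**3/2, which equals f(u).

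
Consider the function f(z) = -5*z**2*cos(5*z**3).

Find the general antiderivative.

The substitution u = 5*z**3 works: f is exactly (dF/du)*(du/dz) for that inner function.
Check: d/dz[-sin(5*z**3)/3] = -5*z**2*cos(5*z**3) = f(z).

F(z) = -sin(5*z**3)/3 + C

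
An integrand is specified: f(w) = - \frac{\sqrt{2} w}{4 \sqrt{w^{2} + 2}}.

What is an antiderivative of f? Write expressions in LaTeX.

An antiderivative is F(w) = - \frac{\sqrt{2} \sqrt{w^{2} + 2}}{4}.

f matches the chain-rule pattern g'(h)*h' with inner function h(w) = \frac{w^{2}}{2} + 1; substituting u = h(w) collapses the integral.
Check: d/dw[- \frac{\sqrt{2} \sqrt{w^{2} + 2}}{4}] = - \frac{\sqrt{2} w}{4 \sqrt{w^{2} + 2}} = f(w).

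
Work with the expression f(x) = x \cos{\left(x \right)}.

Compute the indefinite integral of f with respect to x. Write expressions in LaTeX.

An antiderivative F(x) passes only if d/dx[F] lands on f(x) exactly.
Check: d/dx[x \sin{\left(x \right)} + \cos{\left(x \right)}] = x \cos{\left(x \right)} = f(x).

F(x) = x \sin{\left(x \right)} + \cos{\left(x \right)} + C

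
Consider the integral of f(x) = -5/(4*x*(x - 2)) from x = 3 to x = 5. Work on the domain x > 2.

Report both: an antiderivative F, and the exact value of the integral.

Factor the denominator (4*x*(x - 2)) and decompose: f = -5/(8*(x - 2)) + 5/(8*x); each piece integrates to a log, atan, or power term.
F(x) = 5*log(x)/8 - 5*log(x - 2)/8 is an antiderivative of f.
Check: d/dx[5*log(x)/8 - 5*log(x - 2)/8] = -5/(4*x**2 - 8*x), which equals f(x).
F(5) = -5*log(3)/8 + 5*log(5)/8; F(3) = 5*log(3)/8.
Integral = F(5) - F(3) = -5*log(3)/4 + 5*log(5)/8.

Antiderivative: F(x) = 5*log(x)/8 - 5*log(x - 2)/8; value = -5*log(3)/4 + 5*log(5)/8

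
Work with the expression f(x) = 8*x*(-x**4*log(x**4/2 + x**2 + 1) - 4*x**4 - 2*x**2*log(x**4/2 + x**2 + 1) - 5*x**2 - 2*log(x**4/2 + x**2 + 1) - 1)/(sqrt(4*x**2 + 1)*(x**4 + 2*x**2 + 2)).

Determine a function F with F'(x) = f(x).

An antiderivative is F(x) = -2*sqrt(4*x**2 + 1)*log(x**4/2 + x**2 + 1).

f has the shape u'v + uv' for u = -2*sqrt(4*x**2 + 1) and v = log(x**4/2 + x**2 + 1) — it is the derivative of the product u*v.
Check: d/dx[-2*sqrt(4*x**2 + 1)*log(x**4/2 + x**2 + 1)] = (-8*x**5*log(x**4/2 + x**2 + 1) - 32*x**5 - 16*x**3*log(x**4/2 + x**2 + 1) - 40*x**3 - 16*x*log(x**4/2 + x**2 + 1) - 8*x)/(x**4*sqrt(4*x**2 + 1) + 2*x**2*sqrt(4*x**2 + 1) + 2*sqrt(4*x**2 + 1)), which equals f(x).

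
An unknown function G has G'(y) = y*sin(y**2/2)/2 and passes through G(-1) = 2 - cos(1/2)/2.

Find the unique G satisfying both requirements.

G(y) = 2 - cos(y**2/2)/2

The substitution u = y**2/2 works: G'(y) is exactly (dG/du)*(du/dy) for that inner function.
A general antiderivative is -cos(y**2/2)/2 + C.
The condition gives C = 2 - cos(1/2)/2 - (-cos(1/2)/2) = 2.
So G(y) = 2 - cos(y**2/2)/2.
Check: d/dy[2 - cos(y**2/2)/2] = y*sin(y**2/2)/2 = G'(y).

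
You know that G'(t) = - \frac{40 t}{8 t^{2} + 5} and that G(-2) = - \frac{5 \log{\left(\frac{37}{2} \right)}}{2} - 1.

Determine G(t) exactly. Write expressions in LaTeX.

G'(t) matches the chain-rule pattern g'(h)*h' with inner function h(t) = 4 t^{2} + \frac{5}{2}; substituting u = h(t) collapses the integral.
A general antiderivative is - \frac{5 \log{\left(4 t^{2} + \frac{5}{2} \right)}}{2} + C.
The condition gives C = - \frac{5 \log{\left(\frac{37}{2} \right)}}{2} - 1 - (- \frac{5 \log{\left(\frac{37}{2} \right)}}{2}) = -1.
So G(t) = \frac{- 5 \log{\left(4 t^{2} + \frac{5}{2} \right)} - 2}{2}.
Check: d/dt[\frac{- 5 \log{\left(4 t^{2} + \frac{5}{2} \right)} - 2}{2}] = - \frac{40 t}{8 t^{2} + 5} = G'(t).

G(t) = \frac{- 5 \log{\left(4 t^{2} + \frac{5}{2} \right)} - 2}{2}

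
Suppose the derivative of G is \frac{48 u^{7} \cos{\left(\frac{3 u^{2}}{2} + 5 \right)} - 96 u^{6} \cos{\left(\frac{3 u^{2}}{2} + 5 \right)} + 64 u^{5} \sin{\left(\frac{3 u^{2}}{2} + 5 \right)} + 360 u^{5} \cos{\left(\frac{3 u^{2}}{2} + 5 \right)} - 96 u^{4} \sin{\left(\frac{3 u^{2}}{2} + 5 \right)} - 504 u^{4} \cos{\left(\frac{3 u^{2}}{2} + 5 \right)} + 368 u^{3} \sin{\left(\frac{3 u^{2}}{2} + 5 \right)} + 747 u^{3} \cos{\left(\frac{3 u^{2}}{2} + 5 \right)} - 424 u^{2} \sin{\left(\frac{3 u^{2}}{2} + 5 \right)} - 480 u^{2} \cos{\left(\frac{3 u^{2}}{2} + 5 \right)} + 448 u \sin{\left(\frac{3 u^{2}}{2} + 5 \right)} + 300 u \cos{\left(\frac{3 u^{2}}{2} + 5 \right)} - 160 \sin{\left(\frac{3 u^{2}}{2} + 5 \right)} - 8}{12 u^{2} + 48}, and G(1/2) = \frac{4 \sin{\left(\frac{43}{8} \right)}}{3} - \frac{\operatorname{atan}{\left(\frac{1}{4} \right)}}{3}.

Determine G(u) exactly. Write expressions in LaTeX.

Check a candidate G(u) by differentiating: d/du[G] must match the given G'(u).
A general antiderivative is \frac{4 \left(- u^{2} + u - \frac{5}{4}\right)^{2} \sin{\left(\frac{3 u^{2}}{2} + 5 \right)}}{3} - \frac{\operatorname{atan}{\left(\frac{u}{2} \right)}}{3} + C.
The condition gives C = \frac{4 \sin{\left(\frac{43}{8} \right)}}{3} - \frac{\operatorname{atan}{\left(\frac{1}{4} \right)}}{3} - (\frac{4 \sin{\left(\frac{43}{8} \right)}}{3} - \frac{\operatorname{atan}{\left(\frac{1}{4} \right)}}{3}) = 0.
So G(u) = \frac{4 \left(- u^{2} + u - \frac{5}{4}\right)^{2} \sin{\left(\frac{3 u^{2}}{2} + 5 \right)}}{3} - \frac{\operatorname{atan}{\left(\frac{u}{2} \right)}}{3}.
Check: d/du[\frac{4 \left(- u^{2} + u - \frac{5}{4}\right)^{2} \sin{\left(\frac{3 u^{2}}{2} + 5 \right)}}{3} - \frac{\operatorname{atan}{\left(\frac{u}{2} \right)}}{3}] = \frac{48 u^{7} \cos{\left(\frac{3 u^{2}}{2} + 5 \right)} - 96 u^{6} \cos{\left(\frac{3 u^{2}}{2} + 5 \right)} + 64 u^{5} \sin{\left(\frac{3 u^{2}}{2} + 5 \right)} + 360 u^{5} \cos{\left(\frac{3 u^{2}}{2} + 5 \right)} - 96 u^{4} \sin{\left(\frac{3 u^{2}}{2} + 5 \right)} - 504 u^{4} \cos{\left(\frac{3 u^{2}}{2} + 5 \right)} + 368 u^{3} \sin{\left(\frac{3 u^{2}}{2} + 5 \right)} + 747 u^{3} \cos{\left(\frac{3 u^{2}}{2} + 5 \right)} - 424 u^{2} \sin{\left(\frac{3 u^{2}}{2} + 5 \right)} - 480 u^{2} \cos{\left(\frac{3 u^{2}}{2} + 5 \right)} + 448 u \sin{\left(\frac{3 u^{2}}{2} + 5 \right)} + 300 u \cos{\left(\frac{3 u^{2}}{2} + 5 \right)} - 160 \sin{\left(\frac{3 u^{2}}{2} + 5 \right)} - 8}{12 u^{2} + 48} = G'(u).

G(u) = \frac{4 \left(- u^{2} + u - \frac{5}{4}\right)^{2} \sin{\left(\frac{3 u^{2}}{2} + 5 \right)}}{3} - \frac{\operatorname{atan}{\left(\frac{u}{2} \right)}}{3}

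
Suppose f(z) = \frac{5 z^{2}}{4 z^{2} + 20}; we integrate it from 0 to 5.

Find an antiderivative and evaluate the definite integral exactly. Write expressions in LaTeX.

Any candidate F(z) must reproduce f(z) exactly when differentiated.
F(z) = \frac{5 z}{4} - \frac{5 \sqrt{5} \operatorname{atan}{\left(\frac{\sqrt{5} z}{5} \right)}}{4} is an antiderivative of f.
Check: d/dz[\frac{5 z}{4} - \frac{5 \sqrt{5} \operatorname{atan}{\left(\frac{\sqrt{5} z}{5} \right)}}{4}] = \frac{5 z^{2}}{4 z^{2} + 20} = f(z).
F(5) = - \frac{5 \sqrt{5} \operatorname{atan}{\left(\sqrt{5} \right)}}{4} + \frac{25}{4}; F(0) = 0.
Integral = F(5) - F(0) = - \frac{5 \sqrt{5} \operatorname{atan}{\left(\sqrt{5} \right)}}{4} + \frac{25}{4}.

Antiderivative: F(z) = \frac{5 z}{4} - \frac{5 \sqrt{5} \operatorname{atan}{\left(\frac{\sqrt{5} z}{5} \right)}}{4}; value = - \frac{5 \sqrt{5} \operatorname{atan}{\left(\sqrt{5} \right)}}{4} + \frac{25}{4}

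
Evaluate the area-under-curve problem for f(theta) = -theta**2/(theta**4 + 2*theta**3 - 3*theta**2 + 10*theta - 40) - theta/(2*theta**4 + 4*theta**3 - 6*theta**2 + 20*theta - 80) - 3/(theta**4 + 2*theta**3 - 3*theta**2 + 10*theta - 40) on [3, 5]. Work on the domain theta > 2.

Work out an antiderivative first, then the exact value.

Antiderivative: F(theta) = -4*log(theta - 2)/27 + 17*log(theta + 4)/126 + 5*log(theta**2 + 5)/756 - 31*sqrt(5)*atan(sqrt(5)*theta/5)/945; value = -17*log(7)/126 - 4*log(3)/27 - 31*sqrt(5)*atan(sqrt(5))/945 - 5*log(14)/756 + 5*log(30)/756 + 31*sqrt(5)*atan(3*sqrt(5)/5)/945 + 17*log(9)/126

The denominator factors as 2*(theta - 2)*(theta + 4)*(theta**2 + 5); partial fractions split f into directly integrable pieces: (5*theta - 62)/(378*(theta**2 + 5)) + 17/(126*(theta + 4)) - 4/(27*(theta - 2)).
F(theta) = -4*log(theta - 2)/27 + 17*log(theta + 4)/126 + 5*log(theta**2 + 5)/756 - 31*sqrt(5)*atan(sqrt(5)*theta/5)/945 is an antiderivative of f.
Check: d/dtheta[-4*log(theta - 2)/27 + 17*log(theta + 4)/126 + 5*log(theta**2 + 5)/756 - 31*sqrt(5)*atan(sqrt(5)*theta/5)/945] = (-2*theta**2 - theta - 6)/(2*theta**4 + 4*theta**3 - 6*theta**2 + 20*theta - 80), which equals f(theta).
F(5) = -4*log(3)/27 - 31*sqrt(5)*atan(sqrt(5))/945 + 5*log(30)/756 + 17*log(9)/126; F(3) = -31*sqrt(5)*atan(3*sqrt(5)/5)/945 + 5*log(14)/756 + 17*log(7)/126.
Integral = F(5) - F(3) = -17*log(7)/126 - 4*log(3)/27 - 31*sqrt(5)*atan(sqrt(5))/945 - 5*log(14)/756 + 5*log(30)/756 + 31*sqrt(5)*atan(3*sqrt(5)/5)/945 + 17*log(9)/126.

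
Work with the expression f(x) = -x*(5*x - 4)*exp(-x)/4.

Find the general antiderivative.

F(x) = 5*x**2*exp(-x)/4 + 3*x*exp(-x)/2 + 3*exp(-x)/2 + C

Recognize the product-rule pattern: f = u'v + uv' with u = 5*x**2/4 + 3*x/2 + 3/2, v = exp(-x), so integration by parts undoes it.
Check: d/dx[5*x**2*exp(-x)/4 + 3*x*exp(-x)/2 + 3*exp(-x)/2] = (-5*x**2 + 4*x)*exp(-x)/4, which equals f(x).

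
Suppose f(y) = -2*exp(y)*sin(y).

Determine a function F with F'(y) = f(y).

An antiderivative is F(y) = -exp(y)*sin(y) + exp(y)*cos(y).

Recover f(y) by differentiating a candidate F(y); any mismatch rules it out.
Check: d/dy[-exp(y)*sin(y) + exp(y)*cos(y)] = -2*exp(y)*sin(y) = f(y).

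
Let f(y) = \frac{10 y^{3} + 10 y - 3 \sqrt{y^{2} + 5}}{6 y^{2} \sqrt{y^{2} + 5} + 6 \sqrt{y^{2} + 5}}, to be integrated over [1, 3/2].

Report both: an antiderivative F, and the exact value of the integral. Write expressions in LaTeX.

Recover f(y) by differentiating a candidate F(y); any mismatch rules it out.
F(y) = \frac{5 \sqrt{y^{2} + 5}}{3} - \frac{\operatorname{atan}{\left(y \right)}}{2} is an antiderivative of f.
Check: d/dy[\frac{5 \sqrt{y^{2} + 5}}{3} - \frac{\operatorname{atan}{\left(y \right)}}{2}] = \frac{10 y^{3} + 10 y - 3 \sqrt{y^{2} + 5}}{6 y^{2} \sqrt{y^{2} + 5} + 6 \sqrt{y^{2} + 5}} = f(y).
F(3/2) = - \frac{\operatorname{atan}{\left(\frac{3}{2} \right)}}{2} + \frac{5 \sqrt{29}}{6}; F(1) = - \frac{\pi}{8} + \frac{5 \sqrt{6}}{3}.
Integral = F(3/2) - F(1) = - \frac{5 \sqrt{6}}{3} - \frac{\operatorname{atan}{\left(\frac{3}{2} \right)}}{2} + \frac{\pi}{8} + \frac{5 \sqrt{29}}{6}.

Antiderivative: F(y) = \frac{5 \sqrt{y^{2} + 5}}{3} - \frac{\operatorname{atan}{\left(y \right)}}{2}; value = - \frac{5 \sqrt{6}}{3} - \frac{\operatorname{atan}{\left(\frac{3}{2} \right)}}{2} + \frac{\pi}{8} + \frac{5 \sqrt{29}}{6}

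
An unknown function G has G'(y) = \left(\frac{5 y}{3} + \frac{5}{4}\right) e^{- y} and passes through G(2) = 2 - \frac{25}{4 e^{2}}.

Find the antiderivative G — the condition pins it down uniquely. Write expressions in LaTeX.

Recognize the product-rule pattern: G'(y) = u'v + uv' with u = - \frac{5 y}{3} - \frac{35}{12}, v = e^{- y}, so integration by parts undoes it.
A general antiderivative is \frac{\left(- 20 y - 35\right) e^{- y}}{12} + C.
The condition gives C = 2 - \frac{25}{4 e^{2}} - (- \frac{25}{4 e^{2}}) = 2.
So G(y) = - \frac{5 y e^{- y}}{3} + 2 - \frac{35 e^{- y}}{12}.
Check: d/dy[- \frac{5 y e^{- y}}{3} + 2 - \frac{35 e^{- y}}{12}] = \frac{\left(20 y + 15\right) e^{- y}}{12}, which equals G'(y).

G(y) = - \frac{5 y e^{- y}}{3} + 2 - \frac{35 e^{- y}}{12}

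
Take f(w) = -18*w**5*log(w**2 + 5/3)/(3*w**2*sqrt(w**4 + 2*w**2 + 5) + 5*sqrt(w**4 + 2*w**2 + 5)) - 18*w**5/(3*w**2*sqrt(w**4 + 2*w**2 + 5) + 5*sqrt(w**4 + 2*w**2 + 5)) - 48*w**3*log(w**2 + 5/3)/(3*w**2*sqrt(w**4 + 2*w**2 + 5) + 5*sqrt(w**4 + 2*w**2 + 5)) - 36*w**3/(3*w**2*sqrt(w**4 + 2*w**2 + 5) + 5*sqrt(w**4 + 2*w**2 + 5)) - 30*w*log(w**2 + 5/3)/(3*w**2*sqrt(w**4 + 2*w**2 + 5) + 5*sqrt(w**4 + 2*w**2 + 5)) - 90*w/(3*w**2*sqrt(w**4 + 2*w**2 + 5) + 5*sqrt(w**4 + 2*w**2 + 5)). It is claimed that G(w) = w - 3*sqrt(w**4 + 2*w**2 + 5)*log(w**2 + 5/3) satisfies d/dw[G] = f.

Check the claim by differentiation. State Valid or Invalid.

d/dw[G] = (-18*w**5*log(w**2 + 5/3) - 18*w**5 - 48*w**3*log(w**2 + 5/3) - 36*w**3 + 3*w**2*sqrt(w**4 + 2*w**2 + 5) - 30*w*log(w**2 + 5/3) - 90*w + 5*sqrt(w**4 + 2*w**2 + 5))/(3*w**2*sqrt(w**4 + 2*w**2 + 5) + 5*sqrt(w**4 + 2*w**2 + 5))
d/dw[G] - f(w) = 1 != 0.

Invalid: d/dw[G] - f = 1, which is not 0.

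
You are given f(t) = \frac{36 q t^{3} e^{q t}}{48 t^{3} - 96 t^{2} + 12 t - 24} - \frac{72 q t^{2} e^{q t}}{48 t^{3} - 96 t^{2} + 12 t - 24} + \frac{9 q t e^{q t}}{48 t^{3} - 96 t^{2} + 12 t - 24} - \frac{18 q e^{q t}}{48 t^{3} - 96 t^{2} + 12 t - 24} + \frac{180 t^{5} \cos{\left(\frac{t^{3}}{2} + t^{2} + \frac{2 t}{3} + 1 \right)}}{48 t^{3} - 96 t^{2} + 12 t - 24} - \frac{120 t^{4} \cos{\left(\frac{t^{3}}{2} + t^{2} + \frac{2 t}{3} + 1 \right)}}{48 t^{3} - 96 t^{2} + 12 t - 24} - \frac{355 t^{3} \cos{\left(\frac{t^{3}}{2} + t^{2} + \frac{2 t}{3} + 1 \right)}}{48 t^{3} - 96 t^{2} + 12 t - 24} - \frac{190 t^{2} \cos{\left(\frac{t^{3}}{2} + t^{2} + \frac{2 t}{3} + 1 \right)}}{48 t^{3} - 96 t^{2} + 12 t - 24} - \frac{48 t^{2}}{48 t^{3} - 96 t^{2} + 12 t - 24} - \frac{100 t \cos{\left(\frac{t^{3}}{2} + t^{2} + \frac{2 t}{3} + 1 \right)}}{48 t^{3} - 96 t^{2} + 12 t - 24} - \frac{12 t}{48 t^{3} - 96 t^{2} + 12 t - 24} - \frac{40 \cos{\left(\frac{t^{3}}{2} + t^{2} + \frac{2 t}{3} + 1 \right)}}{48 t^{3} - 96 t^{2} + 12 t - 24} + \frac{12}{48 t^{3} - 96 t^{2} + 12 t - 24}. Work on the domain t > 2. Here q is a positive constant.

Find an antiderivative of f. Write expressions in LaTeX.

An antiderivative is F(t) = \frac{3 e^{q t}}{4} - \log{\left(\frac{t}{2} - 1 \right)} + \frac{5 \sin{\left(\frac{t^{3}}{2} + t^{2} + \frac{2 t}{3} + 1 \right)}}{2} - \frac{\operatorname{atan}{\left(2 t \right)}}{2}.

Integrate term by term and add the pieces.
Check: d/dt[\frac{3 e^{q t}}{4} - \log{\left(\frac{t}{2} - 1 \right)} + \frac{5 \sin{\left(\frac{t^{3}}{2} + t^{2} + \frac{2 t}{3} + 1 \right)}}{2} - \frac{\operatorname{atan}{\left(2 t \right)}}{2}] = \frac{36 q t^{3} e^{q t} - 72 q t^{2} e^{q t} + 9 q t e^{q t} - 18 q e^{q t} + 180 t^{5} \cos{\left(\frac{t^{3}}{2} + t^{2} + \frac{2 t}{3} + 1 \right)} - 120 t^{4} \cos{\left(\frac{t^{3}}{2} + t^{2} + \frac{2 t}{3} + 1 \right)} - 355 t^{3} \cos{\left(\frac{t^{3}}{2} + t^{2} + \frac{2 t}{3} + 1 \right)} - 190 t^{2} \cos{\left(\frac{t^{3}}{2} + t^{2} + \frac{2 t}{3} + 1 \right)} - 48 t^{2} - 100 t \cos{\left(\frac{t^{3}}{2} + t^{2} + \frac{2 t}{3} + 1 \right)} - 12 t - 40 \cos{\left(\frac{t^{3}}{2} + t^{2} + \frac{2 t}{3} + 1 \right)} + 12}{48 t^{3} - 96 t^{2} + 12 t - 24}, which equals f(t).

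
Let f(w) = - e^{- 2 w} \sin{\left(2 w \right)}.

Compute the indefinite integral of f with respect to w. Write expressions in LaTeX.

F(w) = \frac{\left(\sin{\left(2 w \right)} + \cos{\left(2 w \right)}\right) e^{- 2 w}}{4} + C

Whatever form F(w) takes, F'(w) = f(w) is non-negotiable.
Check: d/dw[\frac{\left(\sin{\left(2 w \right)} + \cos{\left(2 w \right)}\right) e^{- 2 w}}{4}] = - e^{- 2 w} \sin{\left(2 w \right)} = f(w).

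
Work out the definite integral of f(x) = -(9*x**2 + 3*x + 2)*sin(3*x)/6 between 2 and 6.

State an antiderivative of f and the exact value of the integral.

Antiderivative: F(x) = (9*x**2*cos(3*x) - 6*x*sin(3*x) + 3*x*cos(3*x) - sin(3*x))/18; value = -7*cos(6)/3 + 13*sin(6)/18 - 37*sin(18)/18 + 19*cos(18)

Whatever form F(x) takes, F'(x) = f(x) is non-negotiable.
F(x) = (9*x**2*cos(3*x) - 6*x*sin(3*x) + 3*x*cos(3*x) - sin(3*x))/18 is an antiderivative of f.
Check: d/dx[(9*x**2*cos(3*x) - 6*x*sin(3*x) + 3*x*cos(3*x) - sin(3*x))/18] = -3*x**2*sin(3*x)/2 - x*sin(3*x)/2 - sin(3*x)/3, which equals f(x).
F(6) = -37*sin(18)/18 + 19*cos(18); F(2) = -13*sin(6)/18 + 7*cos(6)/3.
Integral = F(6) - F(2) = -7*cos(6)/3 + 13*sin(6)/18 - 37*sin(18)/18 + 19*cos(18).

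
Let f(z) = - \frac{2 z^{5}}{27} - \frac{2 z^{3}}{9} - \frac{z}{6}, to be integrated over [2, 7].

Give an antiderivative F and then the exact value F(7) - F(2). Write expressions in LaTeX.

The substitution u = \frac{z^{2}}{3} + \frac{1}{2} works: f is exactly (dF/du)*(du/dz) for that inner function.
F(z) = - \frac{\left(\frac{z^{2}}{3} + \frac{1}{2}\right)^{3}}{3} is an antiderivative of f.
Check: d/dz[- \frac{\left(\frac{z^{2}}{3} + \frac{1}{2}\right)^{3}}{3}] = - \frac{2 z^{5}}{27} - \frac{2 z^{3}}{9} - \frac{z}{6} = f(z).
F(7) = - \frac{1030301}{648}; F(2) = - \frac{1331}{648}.
Integral = F(7) - F(2) = - \frac{19055}{12}.

Antiderivative: F(z) = - \frac{\left(\frac{z^{2}}{3} + \frac{1}{2}\right)^{3}}{3}; value = - \frac{19055}{12}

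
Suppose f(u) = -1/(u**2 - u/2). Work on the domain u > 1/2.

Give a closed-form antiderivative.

An antiderivative is F(u) = 2*log(u) - 2*log(u - 1/2).

Factor the denominator (u*(2*u - 1)) and decompose: f = -4/(2*u - 1) + 2/u; each piece integrates to a log, atan, or power term.
Check: d/du[2*log(u) - 2*log(u - 1/2)] = -2/(2*u**2 - u), which equals f(u).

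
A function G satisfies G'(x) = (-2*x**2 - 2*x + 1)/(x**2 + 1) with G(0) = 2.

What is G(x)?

A first test for any G(x): its x-derivative must equal the given G'(x).
A general antiderivative is -2*x - log(x**2 + 1) + 3*atan(x) + C.
The condition gives C = 2 - (0) = 2.
So G(x) = -2*x - log(x**2 + 1) + 3*atan(x) + 2.
Check: d/dx[-2*x - log(x**2 + 1) + 3*atan(x) + 2] = (-2*x**2 - 2*x + 1)/(x**2 + 1) = G'(x).

G(x) = -2*x - log(x**2 + 1) + 3*atan(x) + 2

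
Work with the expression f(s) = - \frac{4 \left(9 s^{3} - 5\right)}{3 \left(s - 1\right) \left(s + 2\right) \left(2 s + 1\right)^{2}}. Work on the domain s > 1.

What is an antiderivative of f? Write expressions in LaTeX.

The denominator factors as 3 \left(s - 1\right) \left(s + 2\right) \left(2 s + 1\right)^{2}; partial fractions split f into directly integrable pieces: \frac{2}{2 s + 1} - \frac{98}{27 \left(2 s + 1\right)^{2}} - \frac{308}{81 \left(s + 2\right)} - \frac{16}{81 \left(s - 1\right)}.
Check: d/ds[\frac{- 32 s \log{\left(s - 1 \right)} + 162 s \log{\left(s + \frac{1}{2} \right)} - 616 s \log{\left(s + 2 \right)} - 16 \log{\left(s - 1 \right)} + 81 \log{\left(s + \frac{1}{2} \right)} - 308 \log{\left(s + 2 \right)} + 147}{162 s + 81}] = \frac{20 - 36 s^{3}}{12 s^{4} + 24 s^{3} - 9 s^{2} - 21 s - 6}, which equals f(s).

An antiderivative is F(s) = \frac{- 32 s \log{\left(s - 1 \right)} + 162 s \log{\left(s + \frac{1}{2} \right)} - 616 s \log{\left(s + 2 \right)} - 16 \log{\left(s - 1 \right)} + 81 \log{\left(s + \frac{1}{2} \right)} - 308 \log{\left(s + 2 \right)} + 147}{162 s + 81}.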